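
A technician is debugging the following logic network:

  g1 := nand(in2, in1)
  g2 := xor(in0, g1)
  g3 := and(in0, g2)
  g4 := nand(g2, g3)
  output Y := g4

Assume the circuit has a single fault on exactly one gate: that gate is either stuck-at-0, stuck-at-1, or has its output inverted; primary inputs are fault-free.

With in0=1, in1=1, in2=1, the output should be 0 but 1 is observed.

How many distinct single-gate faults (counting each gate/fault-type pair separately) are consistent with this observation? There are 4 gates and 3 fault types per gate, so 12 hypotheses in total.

8

Fault-free: g1=0, g2=1, g3=1, g4=0 → 0. Observed 1.
  g1 stuck-at-0: output 0 ✗
  g1 stuck-at-1: output 1 ✓
  g1 inverted output: output 1 ✓
  g2 stuck-at-0: output 1 ✓
  g2 stuck-at-1: output 0 ✗
  g2 inverted output: output 1 ✓
  g3 stuck-at-0: output 1 ✓
  g3 stuck-at-1: output 0 ✗
  g3 inverted output: output 1 ✓
  g4 stuck-at-0: output 0 ✗
  g4 stuck-at-1: output 1 ✓
  g4 inverted output: output 1 ✓
Consistent faults: {g1 stuck-at-1, g1 inverted output, g2 stuck-at-0, g2 inverted output, g3 stuck-at-0, g3 inverted output, g4 stuck-at-1, g4 inverted output} — 8 in all.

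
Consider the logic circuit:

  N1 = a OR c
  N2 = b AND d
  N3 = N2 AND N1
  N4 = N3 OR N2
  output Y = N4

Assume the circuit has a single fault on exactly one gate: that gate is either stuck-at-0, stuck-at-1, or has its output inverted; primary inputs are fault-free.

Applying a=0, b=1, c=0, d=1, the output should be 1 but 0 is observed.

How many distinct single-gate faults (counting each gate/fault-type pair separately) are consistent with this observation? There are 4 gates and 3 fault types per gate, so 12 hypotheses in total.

Fault-free: N1=0, N2=1, N3=0, N4=1 → 1. Observed 0.
  N1 stuck-at-0: output 1 ✗
  N1 stuck-at-1: output 1 ✗
  N1 inverted output: output 1 ✗
  N2 stuck-at-0: output 0 ✓
  N2 stuck-at-1: output 1 ✗
  N2 inverted output: output 0 ✓
  N3 stuck-at-0: output 1 ✗
  N3 stuck-at-1: output 1 ✗
  N3 inverted output: output 1 ✗
  N4 stuck-at-0: output 0 ✓
  N4 stuck-at-1: output 1 ✗
  N4 inverted output: output 0 ✓
Consistent faults: {N2 stuck-at-0, N2 inverted output, N4 stuck-at-0, N4 inverted output} — 4 in all.

4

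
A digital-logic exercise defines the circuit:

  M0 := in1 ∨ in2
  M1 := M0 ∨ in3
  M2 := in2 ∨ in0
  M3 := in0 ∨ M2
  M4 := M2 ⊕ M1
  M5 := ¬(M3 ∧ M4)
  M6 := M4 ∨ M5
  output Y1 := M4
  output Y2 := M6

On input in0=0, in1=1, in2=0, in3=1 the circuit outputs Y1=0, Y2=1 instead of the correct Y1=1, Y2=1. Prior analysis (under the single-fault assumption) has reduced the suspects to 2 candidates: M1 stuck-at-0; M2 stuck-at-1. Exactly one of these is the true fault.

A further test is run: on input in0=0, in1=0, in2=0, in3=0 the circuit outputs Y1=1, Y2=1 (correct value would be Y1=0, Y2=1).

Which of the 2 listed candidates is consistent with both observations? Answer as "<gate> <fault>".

M2 stuck-at-1

Evaluate each candidate on input in0=0, in1=0, in2=0, in3=0:
  M1 stuck-at-0: M0=0, M1=0 [stuck-at-0], M2=0, M3=0, M4=0, M5=1, M6=1 → Y1=0, Y2=1 — eliminated
  M2 stuck-at-1: M0=0, M1=0, M2=1 [stuck-at-1], M3=1, M4=1, M5=0, M6=1 → Y1=1, Y2=1 — matches
Only M2 stuck-at-1 reproduces the observed Y1=1, Y2=1.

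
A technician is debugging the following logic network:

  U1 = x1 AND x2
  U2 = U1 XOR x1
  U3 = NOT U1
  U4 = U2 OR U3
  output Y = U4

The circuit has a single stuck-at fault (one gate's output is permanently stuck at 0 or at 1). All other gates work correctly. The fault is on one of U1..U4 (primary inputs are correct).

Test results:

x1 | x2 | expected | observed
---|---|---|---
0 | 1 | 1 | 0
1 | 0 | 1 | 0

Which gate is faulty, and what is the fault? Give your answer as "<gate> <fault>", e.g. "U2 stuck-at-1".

Fault-free values for test 1 (x1=0, x2=1): U1=0, U2=0, U3=1, U4=1, giving Y=1. Observed 0.
Test 1: faults giving observed 0 are {U3 stuck-at-0, U4 stuck-at-0}.
Test 2 (x1=1, x2=0): fault-free U1=0, U2=1, U3=1, U4=1 → 1; observed 0. Eliminates U3 stuck-at-0.
Only U4 stuck-at-0 is consistent with every test.

U4 stuck-at-0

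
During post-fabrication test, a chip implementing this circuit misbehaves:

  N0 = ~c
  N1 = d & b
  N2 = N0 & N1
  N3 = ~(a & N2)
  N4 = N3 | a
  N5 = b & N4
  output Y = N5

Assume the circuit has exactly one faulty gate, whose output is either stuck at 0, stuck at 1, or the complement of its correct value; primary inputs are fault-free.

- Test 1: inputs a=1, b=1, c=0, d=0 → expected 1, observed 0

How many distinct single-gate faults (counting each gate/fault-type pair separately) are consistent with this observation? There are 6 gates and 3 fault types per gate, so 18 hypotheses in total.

4

Fault-free: N0=1, N1=0, N2=0, N3=1, N4=1, N5=1 → 1. Observed 0.
  N0: none of the 3 fault types match ✗
  N1: none of the 3 fault types match ✗
  N2: none of the 3 fault types match ✗
  N3: none of the 3 fault types match ✗
  N4: stuck-at-0, inverted output ✓; others ✗
  N5: stuck-at-0, inverted output ✓; others ✗
Consistent faults: {N4 stuck-at-0, N4 inverted output, N5 stuck-at-0, N5 inverted output} — 4 in all.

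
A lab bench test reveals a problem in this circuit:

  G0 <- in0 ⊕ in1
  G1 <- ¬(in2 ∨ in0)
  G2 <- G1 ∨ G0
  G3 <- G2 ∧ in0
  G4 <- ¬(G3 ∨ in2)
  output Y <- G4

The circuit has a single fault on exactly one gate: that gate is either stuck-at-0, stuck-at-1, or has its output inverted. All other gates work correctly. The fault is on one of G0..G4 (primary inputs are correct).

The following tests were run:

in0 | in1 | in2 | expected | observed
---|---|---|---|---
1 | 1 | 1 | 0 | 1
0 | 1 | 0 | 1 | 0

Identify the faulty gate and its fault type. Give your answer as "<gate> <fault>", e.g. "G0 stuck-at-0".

Fault-free values for test 1 (in0=1, in1=1, in2=1): G0=0, G1=0, G2=0, G3=0, G4=0, giving Y=0. Observed 1.
Test 1: faults giving observed 1 are {G4 stuck-at-1, G4 inverted output}.
Test 2 (in0=0, in1=1, in2=0): fault-free G0=1, G1=1, G2=1, G3=0, G4=1 → 1; observed 0. Eliminates G4 stuck-at-1.
Only G4 inverted output is consistent with every test.

G4 inverted output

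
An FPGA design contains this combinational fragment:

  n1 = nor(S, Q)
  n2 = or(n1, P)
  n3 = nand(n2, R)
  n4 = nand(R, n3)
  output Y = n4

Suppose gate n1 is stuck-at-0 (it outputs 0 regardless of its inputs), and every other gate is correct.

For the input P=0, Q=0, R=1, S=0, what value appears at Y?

Propagate with n1 forced: n1=0 [stuck-at-0], n2=0, n3=1, n4=0.
So Y = 0. (Without the fault it would be 1.)

0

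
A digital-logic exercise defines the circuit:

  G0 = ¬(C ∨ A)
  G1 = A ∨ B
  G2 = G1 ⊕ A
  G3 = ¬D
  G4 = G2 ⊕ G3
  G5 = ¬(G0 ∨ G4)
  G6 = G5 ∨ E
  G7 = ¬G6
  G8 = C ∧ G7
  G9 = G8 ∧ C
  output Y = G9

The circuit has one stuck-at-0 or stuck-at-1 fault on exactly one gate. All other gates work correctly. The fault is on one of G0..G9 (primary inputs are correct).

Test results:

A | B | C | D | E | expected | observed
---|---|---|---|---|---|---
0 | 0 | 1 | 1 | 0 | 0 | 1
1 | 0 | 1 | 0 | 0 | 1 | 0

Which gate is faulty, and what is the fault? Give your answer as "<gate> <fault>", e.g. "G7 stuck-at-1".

Fault-free values for test 1 (A=0, B=0, C=1, D=1, E=0): G0=0, G1=0, G2=0, G3=0, G4=0, G5=1, G6=1, G7=0, G8=0, G9=0, giving Y=0. Observed 1.
Test 1: faults giving observed 1 are {G0 stuck-at-1, G1 stuck-at-1, G2 stuck-at-1, G3 stuck-at-1, G4 stuck-at-1, G5 stuck-at-0, G6 stuck-at-0, G7 stuck-at-1, G8 stuck-at-1, G9 stuck-at-1}.
Test 2 (A=1, B=0, C=1, D=0, E=0): fault-free G0=0, G1=1, G2=0, G3=1, G4=1, G5=0, G6=0, G7=1, G8=1, G9=1 → 1; observed 0. Eliminates G0 stuck-at-1, G1 stuck-at-1, G3 stuck-at-1, G4 stuck-at-1, G5 stuck-at-0, G6 stuck-at-0, G7 stuck-at-1, G8 stuck-at-1, G9 stuck-at-1.
Only G2 stuck-at-1 is consistent with every test.

G2 stuck-at-1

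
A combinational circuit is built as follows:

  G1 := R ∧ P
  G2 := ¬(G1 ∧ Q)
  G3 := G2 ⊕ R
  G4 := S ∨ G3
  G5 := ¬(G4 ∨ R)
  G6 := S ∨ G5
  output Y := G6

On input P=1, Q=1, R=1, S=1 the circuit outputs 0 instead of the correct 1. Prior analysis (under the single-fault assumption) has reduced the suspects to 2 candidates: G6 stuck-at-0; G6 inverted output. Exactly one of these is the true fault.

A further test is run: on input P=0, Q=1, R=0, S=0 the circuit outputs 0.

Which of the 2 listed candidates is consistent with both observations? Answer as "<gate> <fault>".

G6 stuck-at-0

Evaluate each candidate on input P=0, Q=1, R=0, S=0:
  G6 stuck-at-0: G1=0, G2=1, G3=1, G4=1, G5=0, G6=0 [stuck-at-0] → 0 — matches
  G6 inverted output: G1=0, G2=1, G3=1, G4=1, G5=0, G6=1 [inverted output] → 1 — eliminated
Only G6 stuck-at-0 reproduces the observed 0.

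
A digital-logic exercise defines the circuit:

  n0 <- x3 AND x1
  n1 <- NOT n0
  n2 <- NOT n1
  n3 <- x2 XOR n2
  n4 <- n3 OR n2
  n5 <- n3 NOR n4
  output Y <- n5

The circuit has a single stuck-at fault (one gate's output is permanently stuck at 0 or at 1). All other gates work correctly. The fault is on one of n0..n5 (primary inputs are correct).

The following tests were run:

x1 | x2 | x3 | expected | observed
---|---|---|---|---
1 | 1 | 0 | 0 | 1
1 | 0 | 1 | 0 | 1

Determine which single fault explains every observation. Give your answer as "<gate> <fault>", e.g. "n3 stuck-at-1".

Fault-free values for test 1 (x1=1, x2=1, x3=0): n0=0, n1=1, n2=0, n3=1, n4=1, n5=0, giving Y=0. Observed 1.
Test 1: faults giving observed 1 are {n3 stuck-at-0, n5 stuck-at-1}.
Test 2 (x1=1, x2=0, x3=1): fault-free n0=1, n1=0, n2=1, n3=1, n4=1, n5=0 → 0; observed 1. Eliminates n3 stuck-at-0.
Only n5 stuck-at-1 is consistent with every test.

n5 stuck-at-1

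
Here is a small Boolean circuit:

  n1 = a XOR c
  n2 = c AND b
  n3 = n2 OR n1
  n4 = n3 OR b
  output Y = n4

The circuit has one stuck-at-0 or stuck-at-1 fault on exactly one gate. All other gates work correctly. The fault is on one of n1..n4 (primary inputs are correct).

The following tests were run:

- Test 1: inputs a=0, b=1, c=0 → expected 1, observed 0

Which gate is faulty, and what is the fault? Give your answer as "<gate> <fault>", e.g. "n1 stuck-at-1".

n4 stuck-at-0

Fault-free values for test 1 (a=0, b=1, c=0): n1=0, n2=0, n3=0, n4=1, giving Y=1. Observed 0.
Test 1: faults giving observed 0 are {n4 stuck-at-0}.
Only n4 stuck-at-0 is consistent with every test.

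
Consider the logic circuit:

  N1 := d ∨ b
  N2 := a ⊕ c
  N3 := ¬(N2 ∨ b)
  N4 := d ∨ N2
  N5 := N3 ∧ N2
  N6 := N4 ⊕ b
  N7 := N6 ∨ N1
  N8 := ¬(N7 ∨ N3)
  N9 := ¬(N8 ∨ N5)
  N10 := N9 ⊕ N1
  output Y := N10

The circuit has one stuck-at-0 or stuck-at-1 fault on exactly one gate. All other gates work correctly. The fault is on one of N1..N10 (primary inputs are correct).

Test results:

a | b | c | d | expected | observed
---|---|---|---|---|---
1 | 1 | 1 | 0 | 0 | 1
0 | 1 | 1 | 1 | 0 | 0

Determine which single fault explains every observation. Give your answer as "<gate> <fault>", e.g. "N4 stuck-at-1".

N1 stuck-at-0

Fault-free values for test 1 (a=1, b=1, c=1, d=0): N1=1, N2=0, N3=0, N4=0, N5=0, N6=1, N7=1, N8=0, N9=1, N10=0, giving Y=0. Observed 1.
Test 1: faults giving observed 1 are {N1 stuck-at-0, N5 stuck-at-1, N7 stuck-at-0, N8 stuck-at-1, N9 stuck-at-0, N10 stuck-at-1}.
Test 2 (a=0, b=1, c=1, d=1): fault-free N1=1, N2=1, N3=0, N4=1, N5=0, N6=0, N7=1, N8=0, N9=1, N10=0 → 0; observed 0. Eliminates N5 stuck-at-1, N7 stuck-at-0, N8 stuck-at-1, N9 stuck-at-0, N10 stuck-at-1.
Only N1 stuck-at-0 is consistent with every test.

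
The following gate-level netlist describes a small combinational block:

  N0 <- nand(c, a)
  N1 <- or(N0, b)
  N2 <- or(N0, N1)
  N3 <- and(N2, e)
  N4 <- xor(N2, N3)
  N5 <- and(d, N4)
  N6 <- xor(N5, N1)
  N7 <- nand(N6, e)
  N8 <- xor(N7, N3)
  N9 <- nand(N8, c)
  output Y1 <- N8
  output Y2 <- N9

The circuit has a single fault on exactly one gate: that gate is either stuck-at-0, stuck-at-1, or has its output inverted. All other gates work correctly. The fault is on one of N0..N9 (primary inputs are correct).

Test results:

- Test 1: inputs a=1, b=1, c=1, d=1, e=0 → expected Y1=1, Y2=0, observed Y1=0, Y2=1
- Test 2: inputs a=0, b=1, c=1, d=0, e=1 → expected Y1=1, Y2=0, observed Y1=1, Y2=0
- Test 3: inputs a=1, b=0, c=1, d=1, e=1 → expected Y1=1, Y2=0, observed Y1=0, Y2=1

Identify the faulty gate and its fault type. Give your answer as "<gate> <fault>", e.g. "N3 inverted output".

N7 stuck-at-0

Fault-free values for test 1 (a=1, b=1, c=1, d=1, e=0): N0=0, N1=1, N2=1, N3=0, N4=1, N5=1, N6=0, N7=1, N8=1, N9=0, giving Y1=1, Y2=0. Observed Y1=0, Y2=1.
Test 1: faults giving observed Y1=0, Y2=1 are {N3 stuck-at-1, N3 inverted output, N7 stuck-at-0, N7 inverted output, N8 stuck-at-0, N8 inverted output}.
Test 2 (a=0, b=1, c=1, d=0, e=1): fault-free N0=1, N1=1, N2=1, N3=1, N4=0, N5=0, N6=1, N7=0, N8=1, N9=0 → Y1=1, Y2=0; observed Y1=1, Y2=0. Eliminates N3 inverted output, N7 inverted output, N8 stuck-at-0, N8 inverted output.
Test 3 (a=1, b=0, c=1, d=1, e=1): fault-free N0=0, N1=0, N2=0, N3=0, N4=0, N5=0, N6=0, N7=1, N8=1, N9=0 → Y1=1, Y2=0; observed Y1=0, Y2=1. Eliminates N3 stuck-at-1.
Only N7 stuck-at-0 is consistent with every test.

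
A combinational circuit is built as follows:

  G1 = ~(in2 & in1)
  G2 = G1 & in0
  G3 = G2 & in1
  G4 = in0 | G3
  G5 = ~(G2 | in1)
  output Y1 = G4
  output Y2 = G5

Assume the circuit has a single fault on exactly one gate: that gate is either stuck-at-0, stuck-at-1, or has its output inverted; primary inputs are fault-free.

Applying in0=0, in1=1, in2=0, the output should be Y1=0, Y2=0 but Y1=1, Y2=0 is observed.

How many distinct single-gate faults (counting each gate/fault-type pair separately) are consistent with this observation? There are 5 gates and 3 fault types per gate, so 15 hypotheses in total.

Fault-free: G1=1, G2=0, G3=0, G4=0, G5=0 → Y1=0, Y2=0. Observed Y1=1, Y2=0.
  G1: none of the 3 fault types match ✗
  G2: stuck-at-1, inverted output ✓; others ✗
  G3: stuck-at-1, inverted output ✓; others ✗
  G4: stuck-at-1, inverted output ✓; others ✗
  G5: none of the 3 fault types match ✗
Consistent faults: {G2 stuck-at-1, G2 inverted output, G3 stuck-at-1, G3 inverted output, G4 stuck-at-1, G4 inverted output} — 6 in all.

6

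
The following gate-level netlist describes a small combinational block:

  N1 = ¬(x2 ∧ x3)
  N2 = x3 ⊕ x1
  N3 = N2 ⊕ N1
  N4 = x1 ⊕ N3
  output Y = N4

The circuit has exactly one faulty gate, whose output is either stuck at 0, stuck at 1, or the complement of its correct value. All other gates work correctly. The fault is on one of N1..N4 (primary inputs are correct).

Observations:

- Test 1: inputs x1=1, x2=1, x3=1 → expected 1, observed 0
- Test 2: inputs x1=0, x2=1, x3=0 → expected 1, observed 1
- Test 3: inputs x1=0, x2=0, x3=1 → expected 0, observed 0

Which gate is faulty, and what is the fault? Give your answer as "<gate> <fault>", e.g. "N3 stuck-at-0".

Fault-free values for test 1 (x1=1, x2=1, x3=1): N1=0, N2=0, N3=0, N4=1, giving Y=1. Observed 0.
Test 1: faults giving observed 0 are {N1 stuck-at-1, N1 inverted output, N2 stuck-at-1, N2 inverted output, N3 stuck-at-1, N3 inverted output, N4 stuck-at-0, N4 inverted output}.
Test 2 (x1=0, x2=1, x3=0): fault-free N1=1, N2=0, N3=1, N4=1 → 1; observed 1. Eliminates N1 inverted output, N2 stuck-at-1, N2 inverted output, N3 inverted output, N4 stuck-at-0, N4 inverted output.
Test 3 (x1=0, x2=0, x3=1): fault-free N1=1, N2=1, N3=0, N4=0 → 0; observed 0. Eliminates N3 stuck-at-1.
Only N1 stuck-at-1 is consistent with every test.

N1 stuck-at-1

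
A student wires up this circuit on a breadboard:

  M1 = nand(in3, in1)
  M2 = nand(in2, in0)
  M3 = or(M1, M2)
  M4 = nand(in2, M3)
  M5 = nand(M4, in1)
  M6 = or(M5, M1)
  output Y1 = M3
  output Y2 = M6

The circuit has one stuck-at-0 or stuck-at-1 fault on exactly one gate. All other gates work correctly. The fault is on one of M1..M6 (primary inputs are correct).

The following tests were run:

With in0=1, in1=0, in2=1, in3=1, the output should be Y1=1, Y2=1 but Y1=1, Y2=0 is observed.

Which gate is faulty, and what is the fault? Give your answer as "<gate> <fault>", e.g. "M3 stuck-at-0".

M6 stuck-at-0

Fault-free values for test 1 (in0=1, in1=0, in2=1, in3=1): M1=1, M2=0, M3=1, M4=0, M5=1, M6=1, giving Y1=1, Y2=1. Observed Y1=1, Y2=0.
Test 1: faults giving observed Y1=1, Y2=0 are {M6 stuck-at-0}.
Only M6 stuck-at-0 is consistent with every test.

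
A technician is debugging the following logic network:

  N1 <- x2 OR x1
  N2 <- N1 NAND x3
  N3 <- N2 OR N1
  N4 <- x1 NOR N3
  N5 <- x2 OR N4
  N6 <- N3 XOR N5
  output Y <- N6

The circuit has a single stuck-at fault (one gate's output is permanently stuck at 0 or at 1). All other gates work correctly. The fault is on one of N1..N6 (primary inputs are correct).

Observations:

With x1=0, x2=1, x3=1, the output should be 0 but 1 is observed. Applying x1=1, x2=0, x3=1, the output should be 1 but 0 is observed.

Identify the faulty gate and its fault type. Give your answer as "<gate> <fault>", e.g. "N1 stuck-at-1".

Fault-free values for test 1 (x1=0, x2=1, x3=1): N1=1, N2=0, N3=1, N4=0, N5=1, N6=0, giving Y=0. Observed 1.
Test 1: faults giving observed 1 are {N3 stuck-at-0, N5 stuck-at-0, N6 stuck-at-1}.
Test 2 (x1=1, x2=0, x3=1): fault-free N1=1, N2=0, N3=1, N4=0, N5=0, N6=1 → 1; observed 0. Eliminates N5 stuck-at-0, N6 stuck-at-1.
Only N3 stuck-at-0 is consistent with every test.

N3 stuck-at-0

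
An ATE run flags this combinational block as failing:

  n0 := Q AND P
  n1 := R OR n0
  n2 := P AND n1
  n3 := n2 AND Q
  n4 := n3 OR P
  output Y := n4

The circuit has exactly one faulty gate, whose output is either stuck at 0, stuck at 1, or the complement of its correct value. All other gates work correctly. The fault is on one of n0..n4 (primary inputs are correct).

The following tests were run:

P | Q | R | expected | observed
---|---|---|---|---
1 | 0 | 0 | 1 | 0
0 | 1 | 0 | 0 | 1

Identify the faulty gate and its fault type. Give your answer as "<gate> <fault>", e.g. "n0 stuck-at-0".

Fault-free values for test 1 (P=1, Q=0, R=0): n0=0, n1=0, n2=0, n3=0, n4=1, giving Y=1. Observed 0.
Test 1: faults giving observed 0 are {n4 stuck-at-0, n4 inverted output}.
Test 2 (P=0, Q=1, R=0): fault-free n0=0, n1=0, n2=0, n3=0, n4=0 → 0; observed 1. Eliminates n4 stuck-at-0.
Only n4 inverted output is consistent with every test.

n4 inverted output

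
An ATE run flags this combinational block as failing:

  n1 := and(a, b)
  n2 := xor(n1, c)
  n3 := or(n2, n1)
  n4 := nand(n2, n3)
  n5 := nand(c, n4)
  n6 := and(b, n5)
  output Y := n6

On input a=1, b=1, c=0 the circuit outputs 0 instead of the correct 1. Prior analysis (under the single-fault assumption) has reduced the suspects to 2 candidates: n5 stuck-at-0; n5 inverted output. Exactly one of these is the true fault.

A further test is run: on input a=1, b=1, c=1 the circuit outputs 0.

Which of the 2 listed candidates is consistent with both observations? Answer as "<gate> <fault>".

n5 stuck-at-0

Evaluate each candidate on input a=1, b=1, c=1:
  n5 stuck-at-0: n1=1, n2=0, n3=1, n4=1, n5=0 [stuck-at-0], n6=0 → 0 — matches
  n5 inverted output: n1=1, n2=0, n3=1, n4=1, n5=1 [inverted output], n6=1 → 1 — eliminated
Only n5 stuck-at-0 reproduces the observed 0.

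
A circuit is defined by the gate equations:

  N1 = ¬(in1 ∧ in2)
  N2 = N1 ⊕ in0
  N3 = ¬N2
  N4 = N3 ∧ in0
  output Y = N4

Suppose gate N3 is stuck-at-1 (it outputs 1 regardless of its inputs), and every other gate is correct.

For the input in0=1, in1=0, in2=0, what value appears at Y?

1

Propagate with N3 forced: N1=1, N2=0, N3=1 [stuck-at-1], N4=1.
So Y = 1. (Same as the fault-free value — the fault is masked on this input.)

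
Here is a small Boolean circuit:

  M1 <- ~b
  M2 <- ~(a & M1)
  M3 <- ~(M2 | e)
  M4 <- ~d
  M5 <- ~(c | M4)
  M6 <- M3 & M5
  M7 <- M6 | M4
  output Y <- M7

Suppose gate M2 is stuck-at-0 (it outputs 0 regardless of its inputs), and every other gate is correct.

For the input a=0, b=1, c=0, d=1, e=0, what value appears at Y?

1

Propagate with M2 forced: M1=0, M2=0 [stuck-at-0], M3=1, M4=0, M5=1, M6=1, M7=1.
So Y = 1. (Without the fault it would be 0.)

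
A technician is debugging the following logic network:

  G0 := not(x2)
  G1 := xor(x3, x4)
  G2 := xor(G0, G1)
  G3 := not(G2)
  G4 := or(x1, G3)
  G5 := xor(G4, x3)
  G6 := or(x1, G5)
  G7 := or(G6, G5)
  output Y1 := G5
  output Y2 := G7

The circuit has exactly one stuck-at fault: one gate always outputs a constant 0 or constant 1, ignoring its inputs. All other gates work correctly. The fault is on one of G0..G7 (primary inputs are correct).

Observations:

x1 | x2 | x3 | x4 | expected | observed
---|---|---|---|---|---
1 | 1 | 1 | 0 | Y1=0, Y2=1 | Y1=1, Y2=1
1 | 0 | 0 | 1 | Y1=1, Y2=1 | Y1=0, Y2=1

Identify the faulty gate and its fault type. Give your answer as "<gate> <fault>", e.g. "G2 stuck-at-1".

Fault-free values for test 1 (x1=1, x2=1, x3=1, x4=0): G0=0, G1=1, G2=1, G3=0, G4=1, G5=0, G6=1, G7=1, giving Y1=0, Y2=1. Observed Y1=1, Y2=1.
Test 1: faults giving observed Y1=1, Y2=1 are {G4 stuck-at-0, G5 stuck-at-1}.
Test 2 (x1=1, x2=0, x3=0, x4=1): fault-free G0=1, G1=1, G2=0, G3=1, G4=1, G5=1, G6=1, G7=1 → Y1=1, Y2=1; observed Y1=0, Y2=1. Eliminates G5 stuck-at-1.
Only G4 stuck-at-0 is consistent with every test.

G4 stuck-at-0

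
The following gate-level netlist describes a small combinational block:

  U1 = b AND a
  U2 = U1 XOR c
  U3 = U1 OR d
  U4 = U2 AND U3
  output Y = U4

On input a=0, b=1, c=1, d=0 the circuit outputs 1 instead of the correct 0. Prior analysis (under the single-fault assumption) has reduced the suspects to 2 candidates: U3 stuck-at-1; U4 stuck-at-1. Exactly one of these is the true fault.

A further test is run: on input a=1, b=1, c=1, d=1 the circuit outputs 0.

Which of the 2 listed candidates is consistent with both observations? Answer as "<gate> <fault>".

Evaluate each candidate on input a=1, b=1, c=1, d=1:
  U3 stuck-at-1: U1=1, U2=0, U3=1 [stuck-at-1], U4=0 → 0 — matches
  U4 stuck-at-1: U1=1, U2=0, U3=1, U4=1 [stuck-at-1] → 1 — eliminated
Only U3 stuck-at-1 reproduces the observed 0.

U3 stuck-at-1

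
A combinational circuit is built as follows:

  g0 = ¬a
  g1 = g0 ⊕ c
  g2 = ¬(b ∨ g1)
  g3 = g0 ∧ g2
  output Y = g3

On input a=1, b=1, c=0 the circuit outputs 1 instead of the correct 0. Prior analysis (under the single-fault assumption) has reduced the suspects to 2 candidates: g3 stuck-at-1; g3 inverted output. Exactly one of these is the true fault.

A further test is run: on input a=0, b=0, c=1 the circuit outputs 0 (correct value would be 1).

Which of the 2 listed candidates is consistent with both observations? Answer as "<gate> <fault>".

g3 inverted output

Evaluate each candidate on input a=0, b=0, c=1:
  g3 stuck-at-1: g0=1, g1=0, g2=1, g3=1 [stuck-at-1] → 1 — eliminated
  g3 inverted output: g0=1, g1=0, g2=1, g3=0 [inverted output] → 0 — matches
Only g3 inverted output reproduces the observed 0.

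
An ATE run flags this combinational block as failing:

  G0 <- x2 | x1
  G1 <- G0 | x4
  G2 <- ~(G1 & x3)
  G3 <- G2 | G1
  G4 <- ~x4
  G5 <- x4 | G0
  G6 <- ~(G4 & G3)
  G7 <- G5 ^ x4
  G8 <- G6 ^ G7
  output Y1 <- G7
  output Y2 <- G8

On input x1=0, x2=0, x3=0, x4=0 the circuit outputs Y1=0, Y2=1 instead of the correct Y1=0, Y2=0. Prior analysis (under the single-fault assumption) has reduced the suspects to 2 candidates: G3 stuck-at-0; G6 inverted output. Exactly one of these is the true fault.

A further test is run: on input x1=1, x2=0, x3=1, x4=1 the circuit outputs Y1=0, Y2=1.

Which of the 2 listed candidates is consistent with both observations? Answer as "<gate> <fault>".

G3 stuck-at-0

Evaluate each candidate on input x1=1, x2=0, x3=1, x4=1:
  G3 stuck-at-0: G0=1, G1=1, G2=0, G3=0 [stuck-at-0], G4=0, G5=1, G6=1, G7=0, G8=1 → Y1=0, Y2=1 — matches
  G6 inverted output: G0=1, G1=1, G2=0, G3=1, G4=0, G5=1, G6=0 [inverted output], G7=0, G8=0 → Y1=0, Y2=0 — eliminated
Only G3 stuck-at-0 reproduces the observed Y1=0, Y2=1.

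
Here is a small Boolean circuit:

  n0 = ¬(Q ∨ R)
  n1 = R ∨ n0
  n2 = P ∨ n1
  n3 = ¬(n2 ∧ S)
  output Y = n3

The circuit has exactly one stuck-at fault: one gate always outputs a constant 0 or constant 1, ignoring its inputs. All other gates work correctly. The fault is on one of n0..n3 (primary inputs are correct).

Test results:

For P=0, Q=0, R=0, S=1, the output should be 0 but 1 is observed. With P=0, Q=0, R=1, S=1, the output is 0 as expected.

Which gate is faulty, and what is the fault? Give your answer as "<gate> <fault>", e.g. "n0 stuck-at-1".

n0 stuck-at-0

Fault-free values for test 1 (P=0, Q=0, R=0, S=1): n0=1, n1=1, n2=1, n3=0, giving Y=0. Observed 1.
Test 1: faults giving observed 1 are {n0 stuck-at-0, n1 stuck-at-0, n2 stuck-at-0, n3 stuck-at-1}.
Test 2 (P=0, Q=0, R=1, S=1): fault-free n0=0, n1=1, n2=1, n3=0 → 0; observed 0. Eliminates n1 stuck-at-0, n2 stuck-at-0, n3 stuck-at-1.
Only n0 stuck-at-0 is consistent with every test.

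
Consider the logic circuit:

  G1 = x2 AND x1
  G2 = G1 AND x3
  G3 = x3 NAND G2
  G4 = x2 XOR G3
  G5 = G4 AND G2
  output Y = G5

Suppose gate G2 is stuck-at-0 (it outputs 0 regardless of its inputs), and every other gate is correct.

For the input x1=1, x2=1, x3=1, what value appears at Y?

Propagate with G2 forced: G1=1, G2=0 [stuck-at-0], G3=1, G4=0, G5=0.
So Y = 0. (Without the fault it would be 1.)

0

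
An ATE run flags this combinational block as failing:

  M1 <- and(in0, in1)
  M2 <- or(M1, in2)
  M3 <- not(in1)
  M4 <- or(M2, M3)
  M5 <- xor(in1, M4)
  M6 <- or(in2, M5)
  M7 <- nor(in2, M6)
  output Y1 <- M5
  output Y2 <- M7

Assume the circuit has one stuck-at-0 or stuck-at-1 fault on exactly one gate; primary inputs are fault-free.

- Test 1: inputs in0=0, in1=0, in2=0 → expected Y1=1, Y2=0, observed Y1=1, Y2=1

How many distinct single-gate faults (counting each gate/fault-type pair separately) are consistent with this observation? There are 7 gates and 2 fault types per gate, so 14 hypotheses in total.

Fault-free: M1=0, M2=0, M3=1, M4=1, M5=1, M6=1, M7=0 → Y1=1, Y2=0. Observed Y1=1, Y2=1.
  M1 stuck-at-0: output Y1=1, Y2=0 ✗
  M1 stuck-at-1: output Y1=1, Y2=0 ✗
  M2 stuck-at-0: output Y1=1, Y2=0 ✗
  M2 stuck-at-1: output Y1=1, Y2=0 ✗
  M3 stuck-at-0: output Y1=0, Y2=1 ✗
  M3 stuck-at-1: output Y1=1, Y2=0 ✗
  M4 stuck-at-0: output Y1=0, Y2=1 ✗
  M4 stuck-at-1: output Y1=1, Y2=0 ✗
  M5 stuck-at-0: output Y1=0, Y2=1 ✗
  M5 stuck-at-1: output Y1=1, Y2=0 ✗
  M6 stuck-at-0: output Y1=1, Y2=1 ✓
  M6 stuck-at-1: output Y1=1, Y2=0 ✗
  M7 stuck-at-0: output Y1=1, Y2=0 ✗
  M7 stuck-at-1: output Y1=1, Y2=1 ✓
Consistent faults: {M6 stuck-at-0, M7 stuck-at-1} — 2 in all.

2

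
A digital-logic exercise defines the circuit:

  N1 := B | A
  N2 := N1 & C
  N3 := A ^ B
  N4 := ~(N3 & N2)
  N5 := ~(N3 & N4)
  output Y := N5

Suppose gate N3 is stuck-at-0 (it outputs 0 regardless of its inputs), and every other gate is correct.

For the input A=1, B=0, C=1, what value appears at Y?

1

Propagate with N3 forced: N1=1, N2=1, N3=0 [stuck-at-0], N4=1, N5=1.
So Y = 1. (Same as the fault-free value — the fault is masked on this input.)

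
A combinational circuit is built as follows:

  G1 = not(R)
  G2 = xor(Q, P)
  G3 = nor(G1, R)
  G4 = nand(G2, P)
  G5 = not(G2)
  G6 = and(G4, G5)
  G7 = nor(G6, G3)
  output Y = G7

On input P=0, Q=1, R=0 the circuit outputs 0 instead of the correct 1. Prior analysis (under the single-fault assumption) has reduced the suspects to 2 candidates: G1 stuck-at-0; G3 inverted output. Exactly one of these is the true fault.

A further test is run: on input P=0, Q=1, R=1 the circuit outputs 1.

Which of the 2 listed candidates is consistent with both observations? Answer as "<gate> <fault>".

Evaluate each candidate on input P=0, Q=1, R=1:
  G1 stuck-at-0: G1=0 [stuck-at-0], G2=1, G3=0, G4=1, G5=0, G6=0, G7=1 → 1 — matches
  G3 inverted output: G1=0, G2=1, G3=1 [inverted output], G4=1, G5=0, G6=0, G7=0 → 0 — eliminated
Only G1 stuck-at-0 reproduces the observed 1.

G1 stuck-at-0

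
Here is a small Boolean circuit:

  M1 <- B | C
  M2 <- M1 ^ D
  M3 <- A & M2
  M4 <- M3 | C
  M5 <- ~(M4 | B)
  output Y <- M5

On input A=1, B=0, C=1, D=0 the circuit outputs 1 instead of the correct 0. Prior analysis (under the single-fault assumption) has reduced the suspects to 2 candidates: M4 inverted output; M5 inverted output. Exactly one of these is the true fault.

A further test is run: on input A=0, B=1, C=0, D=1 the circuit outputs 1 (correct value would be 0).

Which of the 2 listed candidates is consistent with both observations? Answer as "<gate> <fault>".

Evaluate each candidate on input A=0, B=1, C=0, D=1:
  M4 inverted output: M1=1, M2=0, M3=0, M4=1 [inverted output], M5=0 → 0 — eliminated
  M5 inverted output: M1=1, M2=0, M3=0, M4=0, M5=1 [inverted output] → 1 — matches
Only M5 inverted output reproduces the observed 1.

M5 inverted output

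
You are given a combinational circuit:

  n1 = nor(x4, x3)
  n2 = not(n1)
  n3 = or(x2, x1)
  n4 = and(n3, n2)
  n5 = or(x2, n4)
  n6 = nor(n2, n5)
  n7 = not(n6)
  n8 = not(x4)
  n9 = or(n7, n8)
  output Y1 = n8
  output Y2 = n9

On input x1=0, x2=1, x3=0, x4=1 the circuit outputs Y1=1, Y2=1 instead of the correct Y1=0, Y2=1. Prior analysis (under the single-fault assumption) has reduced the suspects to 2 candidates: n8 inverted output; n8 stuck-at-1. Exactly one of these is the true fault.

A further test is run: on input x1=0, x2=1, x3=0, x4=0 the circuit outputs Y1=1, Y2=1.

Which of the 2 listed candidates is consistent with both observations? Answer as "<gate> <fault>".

n8 stuck-at-1

Evaluate each candidate on input x1=0, x2=1, x3=0, x4=0:
  n8 inverted output: n1=1, n2=0, n3=1, n4=0, n5=1, n6=0, n7=1, n8=0 [inverted output], n9=1 → Y1=0, Y2=1 — eliminated
  n8 stuck-at-1: n1=1, n2=0, n3=1, n4=0, n5=1, n6=0, n7=1, n8=1 [stuck-at-1], n9=1 → Y1=1, Y2=1 — matches
Only n8 stuck-at-1 reproduces the observed Y1=1, Y2=1.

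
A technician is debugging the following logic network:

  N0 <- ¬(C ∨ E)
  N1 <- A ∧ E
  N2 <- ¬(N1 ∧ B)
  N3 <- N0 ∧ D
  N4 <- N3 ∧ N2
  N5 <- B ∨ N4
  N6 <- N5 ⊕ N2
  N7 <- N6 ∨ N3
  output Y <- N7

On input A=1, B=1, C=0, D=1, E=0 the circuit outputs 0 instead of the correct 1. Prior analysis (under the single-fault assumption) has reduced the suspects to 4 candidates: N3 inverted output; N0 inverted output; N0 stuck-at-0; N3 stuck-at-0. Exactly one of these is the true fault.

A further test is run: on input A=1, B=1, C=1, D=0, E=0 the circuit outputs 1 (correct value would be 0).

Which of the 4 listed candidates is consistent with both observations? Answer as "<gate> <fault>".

N3 inverted output

Evaluate each candidate on input A=1, B=1, C=1, D=0, E=0:
  N3 inverted output: N0=0, N1=0, N2=1, N3=1 [inverted output], N4=1, N5=1, N6=0, N7=1 → 1 — matches
  N0 inverted output: N0=1 [inverted output], N1=0, N2=1, N3=0, N4=0, N5=1, N6=0, N7=0 → 0 — eliminated
  N0 stuck-at-0: N0=0 [stuck-at-0], N1=0, N2=1, N3=0, N4=0, N5=1, N6=0, N7=0 → 0 — eliminated
  N3 stuck-at-0: N0=0, N1=0, N2=1, N3=0 [stuck-at-0], N4=0, N5=1, N6=0, N7=0 → 0 — eliminated
Only N3 inverted output reproduces the observed 1.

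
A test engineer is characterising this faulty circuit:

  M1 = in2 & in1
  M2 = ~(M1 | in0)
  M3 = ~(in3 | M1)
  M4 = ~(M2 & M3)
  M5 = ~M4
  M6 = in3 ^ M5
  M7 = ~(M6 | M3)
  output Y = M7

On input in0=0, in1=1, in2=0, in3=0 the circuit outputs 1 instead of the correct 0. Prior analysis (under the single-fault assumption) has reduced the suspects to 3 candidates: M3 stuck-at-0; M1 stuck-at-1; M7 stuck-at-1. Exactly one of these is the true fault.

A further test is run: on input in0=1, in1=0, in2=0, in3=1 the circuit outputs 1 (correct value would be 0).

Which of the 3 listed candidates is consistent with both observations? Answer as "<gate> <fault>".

M7 stuck-at-1

Evaluate each candidate on input in0=1, in1=0, in2=0, in3=1:
  M3 stuck-at-0: M1=0, M2=0, M3=0 [stuck-at-0], M4=1, M5=0, M6=1, M7=0 → 0 — eliminated
  M1 stuck-at-1: M1=1 [stuck-at-1], M2=0, M3=0, M4=1, M5=0, M6=1, M7=0 → 0 — eliminated
  M7 stuck-at-1: M1=0, M2=0, M3=0, M4=1, M5=0, M6=1, M7=1 [stuck-at-1] → 1 — matches
Only M7 stuck-at-1 reproduces the observed 1.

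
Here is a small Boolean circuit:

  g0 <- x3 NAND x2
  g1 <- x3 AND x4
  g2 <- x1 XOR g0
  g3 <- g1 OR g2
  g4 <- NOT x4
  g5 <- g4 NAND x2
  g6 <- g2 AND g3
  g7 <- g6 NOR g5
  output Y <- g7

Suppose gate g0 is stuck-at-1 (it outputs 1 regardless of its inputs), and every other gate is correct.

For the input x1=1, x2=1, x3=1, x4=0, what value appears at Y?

1

Propagate with g0 forced: g0=1 [stuck-at-1], g1=0, g2=0, g3=0, g4=1, g5=0, g6=0, g7=1.
So Y = 1. (Without the fault it would be 0.)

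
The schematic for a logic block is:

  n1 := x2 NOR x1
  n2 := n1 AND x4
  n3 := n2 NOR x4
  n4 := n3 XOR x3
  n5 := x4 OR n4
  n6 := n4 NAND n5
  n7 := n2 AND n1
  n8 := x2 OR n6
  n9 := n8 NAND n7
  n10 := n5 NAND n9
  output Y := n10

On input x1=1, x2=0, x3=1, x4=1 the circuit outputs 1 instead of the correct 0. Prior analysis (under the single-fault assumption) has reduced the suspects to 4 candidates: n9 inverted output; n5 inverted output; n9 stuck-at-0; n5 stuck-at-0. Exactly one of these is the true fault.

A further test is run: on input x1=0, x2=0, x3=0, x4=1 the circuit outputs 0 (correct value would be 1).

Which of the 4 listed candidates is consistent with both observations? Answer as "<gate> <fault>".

Evaluate each candidate on input x1=0, x2=0, x3=0, x4=1:
  n9 inverted output: n1=1, n2=1, n3=0, n4=0, n5=1, n6=1, n7=1, n8=1, n9=1 [inverted output], n10=0 → 0 — matches
  n5 inverted output: n1=1, n2=1, n3=0, n4=0, n5=0 [inverted output], n6=1, n7=1, n8=1, n9=0, n10=1 → 1 — eliminated
  n9 stuck-at-0: n1=1, n2=1, n3=0, n4=0, n5=1, n6=1, n7=1, n8=1, n9=0 [stuck-at-0], n10=1 → 1 — eliminated
  n5 stuck-at-0: n1=1, n2=1, n3=0, n4=0, n5=0 [stuck-at-0], n6=1, n7=1, n8=1, n9=0, n10=1 → 1 — eliminated
Only n9 inverted output reproduces the observed 0.

n9 inverted output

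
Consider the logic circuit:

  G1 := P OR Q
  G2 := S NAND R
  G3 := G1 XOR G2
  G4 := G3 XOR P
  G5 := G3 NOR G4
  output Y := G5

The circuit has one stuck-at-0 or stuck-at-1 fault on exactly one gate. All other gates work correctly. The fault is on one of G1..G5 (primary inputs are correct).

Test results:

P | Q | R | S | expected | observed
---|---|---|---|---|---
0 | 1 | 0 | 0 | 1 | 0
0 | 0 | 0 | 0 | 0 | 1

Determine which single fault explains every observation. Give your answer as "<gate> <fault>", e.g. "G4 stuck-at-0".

Fault-free values for test 1 (P=0, Q=1, R=0, S=0): G1=1, G2=1, G3=0, G4=0, G5=1, giving Y=1. Observed 0.
Test 1: faults giving observed 0 are {G1 stuck-at-0, G2 stuck-at-0, G3 stuck-at-1, G4 stuck-at-1, G5 stuck-at-0}.
Test 2 (P=0, Q=0, R=0, S=0): fault-free G1=0, G2=1, G3=1, G4=1, G5=0 → 0; observed 1. Eliminates G1 stuck-at-0, G3 stuck-at-1, G4 stuck-at-1, G5 stuck-at-0.
Only G2 stuck-at-0 is consistent with every test.

G2 stuck-at-0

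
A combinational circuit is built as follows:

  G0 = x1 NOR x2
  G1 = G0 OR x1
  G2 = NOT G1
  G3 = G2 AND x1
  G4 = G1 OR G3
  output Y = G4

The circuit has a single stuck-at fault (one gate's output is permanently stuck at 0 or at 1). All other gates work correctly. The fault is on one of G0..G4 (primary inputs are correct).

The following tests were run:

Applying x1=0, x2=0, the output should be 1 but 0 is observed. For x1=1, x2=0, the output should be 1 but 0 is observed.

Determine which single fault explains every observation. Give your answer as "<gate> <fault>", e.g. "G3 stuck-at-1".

Fault-free values for test 1 (x1=0, x2=0): G0=1, G1=1, G2=0, G3=0, G4=1, giving Y=1. Observed 0.
Test 1: faults giving observed 0 are {G0 stuck-at-0, G1 stuck-at-0, G4 stuck-at-0}.
Test 2 (x1=1, x2=0): fault-free G0=0, G1=1, G2=0, G3=0, G4=1 → 1; observed 0. Eliminates G0 stuck-at-0, G1 stuck-at-0.
Only G4 stuck-at-0 is consistent with every test.

G4 stuck-at-0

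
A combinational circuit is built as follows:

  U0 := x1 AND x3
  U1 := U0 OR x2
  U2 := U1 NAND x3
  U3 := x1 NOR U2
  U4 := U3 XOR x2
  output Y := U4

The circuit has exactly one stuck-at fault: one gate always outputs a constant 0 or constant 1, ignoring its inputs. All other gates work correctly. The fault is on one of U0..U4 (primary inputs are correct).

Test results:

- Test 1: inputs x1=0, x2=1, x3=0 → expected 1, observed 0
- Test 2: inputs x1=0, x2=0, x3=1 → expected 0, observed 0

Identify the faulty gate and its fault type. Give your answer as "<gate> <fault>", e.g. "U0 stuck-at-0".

U4 stuck-at-0

Fault-free values for test 1 (x1=0, x2=1, x3=0): U0=0, U1=1, U2=1, U3=0, U4=1, giving Y=1. Observed 0.
Test 1: faults giving observed 0 are {U2 stuck-at-0, U3 stuck-at-1, U4 stuck-at-0}.
Test 2 (x1=0, x2=0, x3=1): fault-free U0=0, U1=0, U2=1, U3=0, U4=0 → 0; observed 0. Eliminates U2 stuck-at-0, U3 stuck-at-1.
Only U4 stuck-at-0 is consistent with every test.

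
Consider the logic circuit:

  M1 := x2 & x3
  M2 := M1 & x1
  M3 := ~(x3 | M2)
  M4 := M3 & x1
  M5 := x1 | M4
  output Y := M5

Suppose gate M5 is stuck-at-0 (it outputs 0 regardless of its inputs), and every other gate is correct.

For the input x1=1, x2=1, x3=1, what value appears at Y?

Propagate with M5 forced: M1=1, M2=1, M3=0, M4=0, M5=0 [stuck-at-0].
So Y = 0. (Without the fault it would be 1.)

0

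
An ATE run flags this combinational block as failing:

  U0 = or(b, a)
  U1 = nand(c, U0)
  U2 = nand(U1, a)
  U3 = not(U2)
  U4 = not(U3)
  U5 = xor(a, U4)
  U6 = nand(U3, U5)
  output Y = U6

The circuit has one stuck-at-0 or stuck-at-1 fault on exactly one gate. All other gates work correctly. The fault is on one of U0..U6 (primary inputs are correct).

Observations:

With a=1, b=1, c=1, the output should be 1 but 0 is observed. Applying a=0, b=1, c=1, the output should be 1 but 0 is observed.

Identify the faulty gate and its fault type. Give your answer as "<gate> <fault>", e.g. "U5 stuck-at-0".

U6 stuck-at-0

Fault-free values for test 1 (a=1, b=1, c=1): U0=1, U1=0, U2=1, U3=0, U4=1, U5=0, U6=1, giving Y=1. Observed 0.
Test 1: faults giving observed 0 are {U0 stuck-at-0, U1 stuck-at-1, U2 stuck-at-0, U3 stuck-at-1, U6 stuck-at-0}.
Test 2 (a=0, b=1, c=1): fault-free U0=1, U1=0, U2=1, U3=0, U4=1, U5=1, U6=1 → 1; observed 0. Eliminates U0 stuck-at-0, U1 stuck-at-1, U2 stuck-at-0, U3 stuck-at-1.
Only U6 stuck-at-0 is consistent with every test.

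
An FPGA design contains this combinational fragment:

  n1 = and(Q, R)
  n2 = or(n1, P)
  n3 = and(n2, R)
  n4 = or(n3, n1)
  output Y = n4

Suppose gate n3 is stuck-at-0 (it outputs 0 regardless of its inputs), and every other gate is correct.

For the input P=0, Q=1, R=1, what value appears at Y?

Propagate with n3 forced: n1=1, n2=1, n3=0 [stuck-at-0], n4=1.
So Y = 1. (Same as the fault-free value — the fault is masked on this input.)

1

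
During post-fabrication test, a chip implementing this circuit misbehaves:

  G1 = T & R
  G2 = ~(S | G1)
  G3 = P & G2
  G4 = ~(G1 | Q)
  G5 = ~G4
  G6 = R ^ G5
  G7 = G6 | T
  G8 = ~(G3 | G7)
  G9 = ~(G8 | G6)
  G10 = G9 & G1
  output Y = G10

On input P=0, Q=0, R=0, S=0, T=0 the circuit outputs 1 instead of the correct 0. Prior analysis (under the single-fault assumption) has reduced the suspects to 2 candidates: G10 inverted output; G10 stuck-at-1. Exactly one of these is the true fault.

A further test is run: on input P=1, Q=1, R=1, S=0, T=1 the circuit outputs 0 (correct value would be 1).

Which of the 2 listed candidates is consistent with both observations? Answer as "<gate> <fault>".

Evaluate each candidate on input P=1, Q=1, R=1, S=0, T=1:
  G10 inverted output: G1=1, G2=0, G3=0, G4=0, G5=1, G6=0, G7=1, G8=0, G9=1, G10=0 [inverted output] → 0 — matches
  G10 stuck-at-1: G1=1, G2=0, G3=0, G4=0, G5=1, G6=0, G7=1, G8=0, G9=1, G10=1 [stuck-at-1] → 1 — eliminated
Only G10 inverted output reproduces the observed 0.

G10 inverted output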